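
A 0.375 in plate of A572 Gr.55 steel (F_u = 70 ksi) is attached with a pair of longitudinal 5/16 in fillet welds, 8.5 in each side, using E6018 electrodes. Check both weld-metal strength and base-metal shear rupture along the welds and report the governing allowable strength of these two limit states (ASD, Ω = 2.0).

E60XX → F_EXX = 60 ksi.
t_e = 0.707 × 0.3125 = 0.2209 in; L = 17 in.
Weld metal: R_n/Ω = (1/2.0) × 0.6 × 60 × 0.2209 × 17 = 67.61 kip.
Base metal (shear rupture): R_n/Ω = (1/2.0) × 0.6 × 70 × 0.375 × 17 = 133.9 kip.
Governing: weld metal.

R_n/Ω ≈ 67.6 kip (weld metal governs)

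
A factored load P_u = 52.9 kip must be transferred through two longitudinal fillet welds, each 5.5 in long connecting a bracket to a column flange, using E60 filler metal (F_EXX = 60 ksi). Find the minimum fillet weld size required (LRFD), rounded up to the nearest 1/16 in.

Total weld length L = 11 in.
Required throat t_e = P_u / (φ × 0.6 F_EXX × L) = 52.9 / (0.75 × 0.6 × 60 × 11) = 0.1781 in.
Required leg w = t_e / 0.707 = 0.2519 in → use 5/16 in.

w = 5/16 in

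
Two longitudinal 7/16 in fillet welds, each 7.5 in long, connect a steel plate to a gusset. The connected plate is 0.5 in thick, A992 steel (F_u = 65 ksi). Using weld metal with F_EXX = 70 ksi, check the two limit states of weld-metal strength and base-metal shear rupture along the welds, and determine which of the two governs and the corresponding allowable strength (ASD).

t_e = 0.707 × 0.4375 = 0.3093 in; L = 15 in.
Weld metal: R_n/Ω = (1/2.0) × 0.6 × 70 × 0.3093 × 15 = 97.43 kip.
Base metal (shear rupture): R_n/Ω = (1/2.0) × 0.6 × 65 × 0.5 × 15 = 146.2 kip.
Governing: weld metal.

R_n/Ω ≈ 97.4 kip (weld metal governs)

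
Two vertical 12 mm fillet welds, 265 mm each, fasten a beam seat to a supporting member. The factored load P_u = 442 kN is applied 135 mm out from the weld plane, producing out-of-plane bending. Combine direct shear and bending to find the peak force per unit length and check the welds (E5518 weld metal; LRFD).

E55XX → F_EXX = 550 MPa.
L_w = 2 × 265 = 530 mm; section modulus (unit throat) S = 2 × L²/6 = 23410 mm².
Direct shear f_v = P/L_w = 442×10³/530 = 834 N/mm.
Moment M = P × e = 442×10³ × 135 = 59670000 N·mm; bending f_b = M/S = 2549 N/mm.
f_max = √(f_v² + f_b²) = √(834² + 2549²) = 2682 N/mm.
φr_n = 0.75 × 0.6 × 550 × (0.707 × 12) = 2100 N/mm → NOT adequate.

f_max ≈ 2680 N/mm; NOT adequate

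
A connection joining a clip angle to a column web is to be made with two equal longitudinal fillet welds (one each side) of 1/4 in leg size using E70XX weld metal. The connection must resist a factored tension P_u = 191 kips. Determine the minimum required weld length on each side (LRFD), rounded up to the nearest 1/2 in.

E70XX → F_EXX = 70 ksi.
Throat t_e = 0.707 × 0.25 = 0.1767 in.
φr_n = 0.75 × 0.6 × 70 × 0.1767 = 5.568 kips/in.
L_req = P_u / φr_n = 191 / 5.568 = 34.31 in total.
Per side: 34.31 / 2 = 17.15 in.
Round up → use L = 17.5 in on each side.

L = 17.5 in on each side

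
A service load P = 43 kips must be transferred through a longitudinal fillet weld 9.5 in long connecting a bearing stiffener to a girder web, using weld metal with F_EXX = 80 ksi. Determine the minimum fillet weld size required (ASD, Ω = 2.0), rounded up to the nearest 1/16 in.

w = 5/16 in

Total weld length L = 9.5 in.
Required throat t_e = P × Ω / (0.6 F_EXX × L) = 43 × 2.0 / (0.6 × 80 × 9.5) = 0.1886 in.
Required leg w = t_e / 0.707 = 0.2668 in → use 5/16 in.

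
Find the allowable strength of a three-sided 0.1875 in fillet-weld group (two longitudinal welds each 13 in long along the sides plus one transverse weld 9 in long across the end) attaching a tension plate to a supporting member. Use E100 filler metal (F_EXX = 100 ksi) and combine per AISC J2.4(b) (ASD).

R_n/Ω ≈ 142 kips

t_e = 0.707 × 0.1875 = 0.1326 in.
R_nwl = 0.6 × 100 × 0.1326 × 26 = 206.8 kips (longitudinal, 2 welds).
R_nwt = 0.6 × 100 × 0.1326 × 9 = 71.58 kips (transverse, base value).
(i) R_nwl + R_nwt = 278.4 kips; (ii) 0.85 R_nwl + 1.5 R_nwt = 283.2 kips.
R_n = max = 283.2 kips [governs: (ii)]; R_n/Ω = 141.6 kips.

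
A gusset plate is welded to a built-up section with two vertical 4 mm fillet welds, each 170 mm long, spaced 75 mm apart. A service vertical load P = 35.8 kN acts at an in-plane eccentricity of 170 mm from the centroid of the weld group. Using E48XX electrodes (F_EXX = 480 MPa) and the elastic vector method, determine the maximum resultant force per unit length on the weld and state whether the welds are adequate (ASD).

Total weld length L_w = 340 mm. Treat welds as unit-width lines.
Polar moment about centroid: J = 2[d³/12 + d(b/2)²] = 2[170³/12 + 170×37.5²] = 1297000 mm³.
Direct shear f_v = P/L_w = 35.8×10³ / 340 = 105.3 N/mm (vertical).
Torsion M = P·e = 35.8×10³ × 170 = 6086000 N·mm.
Critical point at (x, y) = (37.5, 85) from centroid. f_tx = M·y/J = 398.9 N/mm; f_ty = M·x/J = 176 N/mm.
Resultant f_max = √[f_tx² + (f_v + f_ty)²] = √[398.9² + (105.3 + 176)²] = 488.1 N/mm.
Capacity per unit length: r_n/Ω = (1/2.0) × 0.6 × 480 × (0.707 × 4) = 407.2 N/mm.
488.1 > 407.2 → NOT adequate.

f_max ≈ 488 N/mm; NOT adequate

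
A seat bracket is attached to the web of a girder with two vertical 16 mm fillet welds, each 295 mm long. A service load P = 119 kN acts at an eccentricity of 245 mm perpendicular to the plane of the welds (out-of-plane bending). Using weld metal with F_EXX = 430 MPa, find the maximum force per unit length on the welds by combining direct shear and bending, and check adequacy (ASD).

L_w = 2 × 295 = 590 mm; section modulus (unit throat) S = 2 × L²/6 = 29010 mm².
Direct shear f_v = P/L_w = 119×10³/590 = 201.7 N/mm.
Moment M = P × e = 119×10³ × 245 = 29155000 N·mm; bending f_b = M/S = 1005 N/mm.
f_max = √(f_v² + f_b²) = √(201.7² + 1005²) = 1025 N/mm.
r_n/Ω = (1/2.0) × 0.6 × 430 × (0.707 × 16) = 1459 N/mm → adequate.

f_max ≈ 1030 N/mm; adequate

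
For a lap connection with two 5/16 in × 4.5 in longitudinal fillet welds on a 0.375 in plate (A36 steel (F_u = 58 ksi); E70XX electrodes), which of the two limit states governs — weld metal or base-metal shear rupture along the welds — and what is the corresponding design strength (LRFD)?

E70XX → F_EXX = 70 ksi.
t_e = 0.707 × 0.3125 = 0.2209 in; L = 9 in.
Weld metal: φR_n = 0.75 × 0.6 × 70 × 0.2209 × 9 = 62.64 kip.
Base metal (shear rupture): φR_n = 0.75 × 0.6 × 58 × 0.375 × 9 = 88.09 kip.
Governing: weld metal.

φR_n ≈ 62.6 kip (weld metal governs)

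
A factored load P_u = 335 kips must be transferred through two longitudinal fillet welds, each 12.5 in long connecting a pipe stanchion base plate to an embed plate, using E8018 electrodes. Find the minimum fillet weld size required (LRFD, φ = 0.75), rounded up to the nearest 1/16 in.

E80XX → F_EXX = 80 ksi.
Total weld length L = 25 in.
Required throat t_e = P_u / (φ × 0.6 F_EXX × L) = 335 / (0.75 × 0.6 × 80 × 25) = 0.3722 in.
Required leg w = t_e / 0.707 = 0.5265 in → use 9/16 in.

w = 9/16 in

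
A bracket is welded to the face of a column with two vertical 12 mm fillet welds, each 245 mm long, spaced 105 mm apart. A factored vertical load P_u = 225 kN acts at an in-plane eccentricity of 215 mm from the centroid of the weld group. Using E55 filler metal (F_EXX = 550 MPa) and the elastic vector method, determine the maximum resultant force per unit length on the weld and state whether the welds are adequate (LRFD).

Total weld length L_w = 490 mm. Treat welds as unit-width lines.
Polar moment about centroid: J = 2[d³/12 + d(b/2)²] = 2[245³/12 + 245×52.5²] = 3802000 mm³.
Direct shear f_v = P/L_w = 225×10³ / 490 = 459.2 N/mm (vertical).
Torsion M = P·e = 225×10³ × 215 = 48375000 N·mm.
Critical point at (x, y) = (52.5, 122.5) from centroid. f_tx = M·y/J = 1559 N/mm; f_ty = M·x/J = 668.1 N/mm.
Resultant f_max = √[f_tx² + (f_v + f_ty)²] = √[1559² + (459.2 + 668.1)²] = 1924 N/mm.
Capacity per unit length: φr_n = 0.75 × 0.6 × 550 × (0.707 × 12) = 2100 N/mm.
1924 ≤ 2100 → adequate.

f_max ≈ 1920 N/mm; adequate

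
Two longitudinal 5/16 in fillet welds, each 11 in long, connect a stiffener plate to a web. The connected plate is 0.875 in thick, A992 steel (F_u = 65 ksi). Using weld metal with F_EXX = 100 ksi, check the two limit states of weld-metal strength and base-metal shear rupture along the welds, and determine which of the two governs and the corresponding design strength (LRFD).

φR_n ≈ 219 kips (weld metal governs)

t_e = 0.707 × 0.3125 = 0.2209 in; L = 22 in.
Weld metal: φR_n = 0.75 × 0.6 × 100 × 0.2209 × 22 = 218.7 kips.
Base metal (shear rupture): φR_n = 0.75 × 0.6 × 65 × 0.875 × 22 = 563.1 kips.
Governing: weld metal.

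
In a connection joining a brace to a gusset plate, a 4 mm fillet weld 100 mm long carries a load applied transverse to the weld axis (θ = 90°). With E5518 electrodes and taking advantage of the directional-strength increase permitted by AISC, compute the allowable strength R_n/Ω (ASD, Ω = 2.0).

R_n/Ω ≈ 70 kN

E55XX → F_EXX = 550 MPa.
t_e = 0.707 × 4 = 2.828 mm; A_we = 2.828 × 100 = 282.8 mm².
Directional factor: 1.0 + 0.5 sin^1.5(90°) = 1.5.
F_nw = 0.6 × 550 × 1.5 = 495 MPa.
R_n/Ω = (495 × 282.8) / 2.0 × 10⁻³ = 69.99 kN.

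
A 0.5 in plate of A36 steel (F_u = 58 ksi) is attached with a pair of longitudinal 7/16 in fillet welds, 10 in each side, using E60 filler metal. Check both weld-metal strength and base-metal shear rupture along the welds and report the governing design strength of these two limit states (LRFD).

φR_n ≈ 167 kip (weld metal governs)

E60XX → F_EXX = 60 ksi.
t_e = 0.707 × 0.4375 = 0.3093 in; L = 20 in.
Weld metal: φR_n = 0.75 × 0.6 × 60 × 0.3093 × 20 = 167 kip.
Base metal (shear rupture): φR_n = 0.75 × 0.6 × 58 × 0.5 × 20 = 261 kip.
Governing: weld metal.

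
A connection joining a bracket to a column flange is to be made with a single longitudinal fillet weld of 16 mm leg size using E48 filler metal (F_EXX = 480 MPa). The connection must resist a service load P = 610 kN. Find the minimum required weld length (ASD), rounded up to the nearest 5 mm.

Throat t_e = 0.707 × 16 = 11.31 mm.
r_n/Ω = (0.6 × 480 × 11.31) / 2.0 = 1629 N/mm = 1.629 kN/mm.
L_req = P / (r_n/Ω) = 610 / 1.629 = 374.5 mm total.
Round up → use L = 375 mm.

L = 375 mm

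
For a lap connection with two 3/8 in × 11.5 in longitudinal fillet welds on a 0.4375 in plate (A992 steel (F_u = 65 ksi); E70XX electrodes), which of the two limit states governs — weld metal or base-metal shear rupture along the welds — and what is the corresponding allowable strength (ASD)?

E70XX → F_EXX = 70 ksi.
t_e = 0.707 × 0.375 = 0.2651 in; L = 23 in.
Weld metal: R_n/Ω = (1/2.0) × 0.6 × 70 × 0.2651 × 23 = 128.1 kips.
Base metal (shear rupture): R_n/Ω = (1/2.0) × 0.6 × 65 × 0.4375 × 23 = 196.2 kips.
Governing: weld metal.

R_n/Ω ≈ 128 kips (weld metal governs)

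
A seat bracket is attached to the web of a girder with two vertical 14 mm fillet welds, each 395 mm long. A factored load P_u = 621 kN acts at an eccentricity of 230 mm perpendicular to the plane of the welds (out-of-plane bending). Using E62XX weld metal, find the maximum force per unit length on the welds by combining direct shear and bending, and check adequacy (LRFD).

f_max ≈ 2860 N/mm; NOT adequate

E62XX → F_EXX = 620 MPa.
L_w = 2 × 395 = 790 mm; section modulus (unit throat) S = 2 × L²/6 = 52010 mm².
Direct shear f_v = P/L_w = 621×10³/790 = 786.1 N/mm.
Moment M = P × e = 621×10³ × 230 = 142830000 N·mm; bending f_b = M/S = 2746 N/mm.
f_max = √(f_v² + f_b²) = √(786.1² + 2746²) = 2857 N/mm.
φr_n = 0.75 × 0.6 × 620 × (0.707 × 14) = 2762 N/mm → NOT adequate.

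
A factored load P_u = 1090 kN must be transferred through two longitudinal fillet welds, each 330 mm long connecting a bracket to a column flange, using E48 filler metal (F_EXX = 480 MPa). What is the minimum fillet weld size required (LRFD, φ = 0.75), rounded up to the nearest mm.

w = 11 mm

Total weld length L = 660 mm.
Required throat t_e = P_u / (φ × 0.6 F_EXX × L) = 1090 / (0.75 × 0.6 × 480 × 660 × 10⁻³) = 7.646 mm.
Required leg w = t_e / 0.707 = 10.81 mm → use 11 mm.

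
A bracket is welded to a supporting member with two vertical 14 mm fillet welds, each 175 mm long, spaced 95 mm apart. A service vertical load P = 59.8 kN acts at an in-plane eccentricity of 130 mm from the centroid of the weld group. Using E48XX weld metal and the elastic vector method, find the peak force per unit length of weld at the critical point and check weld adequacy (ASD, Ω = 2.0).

f_max ≈ 562 N/mm; adequate

E48XX → F_EXX = 480 MPa.
Total weld length L_w = 350 mm. Treat welds as unit-width lines.
Polar moment about centroid: J = 2[d³/12 + d(b/2)²] = 2[175³/12 + 175×47.5²] = 1683000 mm³.
Direct shear f_v = P/L_w = 59.8×10³ / 350 = 170.9 N/mm (vertical).
Torsion M = P·e = 59.8×10³ × 130 = 7774000 N·mm.
Critical point at (x, y) = (47.5, 87.5) from centroid. f_tx = M·y/J = 404.2 N/mm; f_ty = M·x/J = 219.4 N/mm.
Resultant f_max = √[f_tx² + (f_v + f_ty)²] = √[404.2² + (170.9 + 219.4)²] = 561.9 N/mm.
Capacity per unit length: r_n/Ω = (1/2.0) × 0.6 × 480 × (0.707 × 14) = 1425 N/mm.
561.9 ≤ 1425 → adequate.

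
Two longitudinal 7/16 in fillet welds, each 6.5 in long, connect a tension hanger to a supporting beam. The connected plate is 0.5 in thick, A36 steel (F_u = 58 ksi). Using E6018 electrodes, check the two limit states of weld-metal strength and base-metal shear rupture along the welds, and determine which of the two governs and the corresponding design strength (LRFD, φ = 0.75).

E60XX → F_EXX = 60 ksi.
t_e = 0.707 × 0.4375 = 0.3093 in; L = 13 in.
Weld metal: φR_n = 0.75 × 0.6 × 60 × 0.3093 × 13 = 108.6 kip.
Base metal (shear rupture): φR_n = 0.75 × 0.6 × 58 × 0.5 × 13 = 169.6 kip.
Governing: weld metal.

φR_n ≈ 109 kip (weld metal governs)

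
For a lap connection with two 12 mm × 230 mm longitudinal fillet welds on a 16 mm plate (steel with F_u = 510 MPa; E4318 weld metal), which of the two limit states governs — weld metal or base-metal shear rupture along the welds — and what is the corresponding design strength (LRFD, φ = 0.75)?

E43XX → F_EXX = 430 MPa.
t_e = 0.707 × 12 = 8.484 mm; L = 460 mm.
Weld metal: φR_n = 0.75 × 0.6 × 430 × 8.484 × 460 × 10⁻³ = 755.2 kN.
Base metal (shear rupture): φR_n = 0.75 × 0.6 × 510 × 16 × 460 × 10⁻³ = 1689 kN.
Governing: weld metal.

φR_n ≈ 755 kN (weld metal governs)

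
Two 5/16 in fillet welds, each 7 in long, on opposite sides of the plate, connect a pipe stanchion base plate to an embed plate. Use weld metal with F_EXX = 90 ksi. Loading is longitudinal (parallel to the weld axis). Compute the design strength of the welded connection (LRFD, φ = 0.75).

φR_n ≈ 125 kip

Effective throat t_e = 0.707 × 0.3125 = 0.2209 in.
Total length L = 14 in; A_we = 0.2209 × 14 = 3.093 in².
F_nw = 0.6 F_EXX = 0.6 × 90 = 54 ksi.
φR_n = 0.75 × 54 × 3.093 = 125.3 kip.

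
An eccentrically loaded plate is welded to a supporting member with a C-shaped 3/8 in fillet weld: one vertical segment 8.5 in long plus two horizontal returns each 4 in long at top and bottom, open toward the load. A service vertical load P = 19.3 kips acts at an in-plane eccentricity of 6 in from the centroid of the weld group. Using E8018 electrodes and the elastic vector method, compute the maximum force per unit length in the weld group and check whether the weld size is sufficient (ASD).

f_max ≈ 3.52 kip/in; adequate

E80XX → F_EXX = 80 ksi.
Total weld length L_w = 16.5 in. Treat welds as unit-width lines.
Centroid: x̄ = 2×4×2 / 16.5 = 0.9697 in from the vertical weld.
Polar moment about centroid: J = I_x + I_y = [8.5³/12 + 2×4×4.25²] + [8.5×0.9697² + 2(4³/12 + 4×1.03²)] = 222.8 in³.
Direct shear f_v = P/L_w = 19.3 / 16.5 = 1.17 kip/in (vertical).
Torsion M = P·e = 19.3 × 6 = 115.8 kip·in.
Critical point at (x, y) = (3.03, 4.25) from centroid. f_tx = M·y/J = 2.209 kip/in; f_ty = M·x/J = 1.575 kip/in.
Resultant f_max = √[f_tx² + (f_v + f_ty)²] = √[2.209² + (1.17 + 1.575)²] = 3.523 kip/in.
Capacity per unit length: r_n/Ω = (1/2.0) × 0.6 × 80 × (0.707 × 0.375) = 6.363 kip/in.
3.523 ≤ 6.363 → adequate.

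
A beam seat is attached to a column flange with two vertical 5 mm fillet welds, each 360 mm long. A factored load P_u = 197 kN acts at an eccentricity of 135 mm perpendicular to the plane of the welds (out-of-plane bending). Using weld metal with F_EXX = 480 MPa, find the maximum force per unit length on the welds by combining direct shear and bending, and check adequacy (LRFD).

L_w = 2 × 360 = 720 mm; section modulus (unit throat) S = 2 × L²/6 = 43200 mm².
Direct shear f_v = P/L_w = 197×10³/720 = 273.6 N/mm.
Moment M = P × e = 197×10³ × 135 = 26595000 N·mm; bending f_b = M/S = 615.6 N/mm.
f_max = √(f_v² + f_b²) = √(273.6² + 615.6²) = 673.7 N/mm.
φr_n = 0.75 × 0.6 × 480 × (0.707 × 5) = 763.6 N/mm → adequate.

f_max ≈ 674 N/mm; adequate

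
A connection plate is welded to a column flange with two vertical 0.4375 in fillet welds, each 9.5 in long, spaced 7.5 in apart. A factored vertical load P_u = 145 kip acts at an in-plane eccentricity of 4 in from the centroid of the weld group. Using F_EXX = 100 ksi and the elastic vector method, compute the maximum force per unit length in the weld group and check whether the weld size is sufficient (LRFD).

Total weld length L_w = 19 in. Treat welds as unit-width lines.
Polar moment about centroid: J = 2[d³/12 + d(b/2)²] = 2[9.5³/12 + 9.5×3.75²] = 410.1 in³.
Direct shear f_v = P/L_w = 145 / 19 = 7.632 kip/in (vertical).
Torsion M = P·e = 145 × 4 = 580 kip·in.
Critical point at (x, y) = (3.75, 4.75) from centroid. f_tx = M·y/J = 6.718 kip/in; f_ty = M·x/J = 5.304 kip/in.
Resultant f_max = √[f_tx² + (f_v + f_ty)²] = √[6.718² + (7.632 + 5.304)²] = 14.58 kip/in.
Capacity per unit length: φr_n = 0.75 × 0.6 × 100 × (0.707 × 0.4375) = 13.92 kip/in.
14.58 > 13.92 → NOT adequate.

f_max ≈ 14.6 kip/in; NOT adequate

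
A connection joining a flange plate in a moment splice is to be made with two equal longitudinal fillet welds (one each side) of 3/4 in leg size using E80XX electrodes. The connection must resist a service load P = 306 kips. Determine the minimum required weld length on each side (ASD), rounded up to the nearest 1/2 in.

E80XX → F_EXX = 80 ksi.
Throat t_e = 0.707 × 0.75 = 0.5302 in.
r_n/Ω = (0.6 × 80 × 0.5302) / 2.0 = 12.73 kip/in.
L_req = P / (r_n/Ω) = 306 / 12.73 = 24.05 in total.
Per side: 24.05 / 2 = 12.02 in.
Round up → use L = 12.5 in on each side.

L = 12.5 in on each side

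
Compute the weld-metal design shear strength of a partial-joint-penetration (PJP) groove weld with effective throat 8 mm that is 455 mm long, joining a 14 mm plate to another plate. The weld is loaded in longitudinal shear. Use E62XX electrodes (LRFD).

E62XX → F_EXX = 620 MPa.
Effective throat (given) t_e = 8 mm.
A_we = 8 × 455 = 3640 mm².
F_nw = 0.6 F_EXX = 372 MPa.
φR_n = 0.75 × 372 × 3640 × 10⁻³ = 1016 kN.

φR_n ≈ 1020 kN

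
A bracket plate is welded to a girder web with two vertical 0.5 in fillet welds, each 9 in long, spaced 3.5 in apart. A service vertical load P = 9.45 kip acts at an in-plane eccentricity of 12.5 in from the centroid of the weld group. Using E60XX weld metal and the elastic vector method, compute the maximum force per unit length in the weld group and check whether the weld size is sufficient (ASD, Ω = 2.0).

E60XX → F_EXX = 60 ksi.
Total weld length L_w = 18 in. Treat welds as unit-width lines.
Polar moment about centroid: J = 2[d³/12 + d(b/2)²] = 2[9³/12 + 9×1.75²] = 176.6 in³.
Direct shear f_v = P/L_w = 9.45 / 18 = 0.525 kip/in (vertical).
Torsion M = P·e = 9.45 × 12.5 = 118.12 kip·in.
Critical point at (x, y) = (1.75, 4.5) from centroid. f_tx = M·y/J = 3.01 kip/in; f_ty = M·x/J = 1.17 kip/in.
Resultant f_max = √[f_tx² + (f_v + f_ty)²] = √[3.01² + (0.525 + 1.17)²] = 3.454 kip/in.
Capacity per unit length: r_n/Ω = (1/2.0) × 0.6 × 60 × (0.707 × 0.5) = 6.363 kip/in.
3.454 ≤ 6.363 → adequate.

f_max ≈ 3.45 kip/in; adequate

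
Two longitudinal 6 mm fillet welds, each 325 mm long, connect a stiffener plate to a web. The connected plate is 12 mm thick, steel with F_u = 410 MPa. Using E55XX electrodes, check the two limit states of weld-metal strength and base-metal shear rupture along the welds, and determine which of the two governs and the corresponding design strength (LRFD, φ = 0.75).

φR_n ≈ 682 kN (weld metal governs)

E55XX → F_EXX = 550 MPa.
t_e = 0.707 × 6 = 4.242 mm; L = 650 mm.
Weld metal: φR_n = 0.75 × 0.6 × 550 × 4.242 × 650 × 10⁻³ = 682.4 kN.
Base metal (shear rupture): φR_n = 0.75 × 0.6 × 410 × 12 × 650 × 10⁻³ = 1439 kN.
Governing: weld metal.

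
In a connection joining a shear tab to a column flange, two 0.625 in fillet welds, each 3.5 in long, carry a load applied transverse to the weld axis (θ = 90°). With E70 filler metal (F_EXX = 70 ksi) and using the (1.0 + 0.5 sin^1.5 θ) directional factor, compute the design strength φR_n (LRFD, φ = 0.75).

t_e = 0.707 × 0.625 = 0.4419 in; A_we = 0.4419 × 7 = 3.093 in².
Directional factor: 1.0 + 0.5 sin^1.5(90°) = 1.5.
F_nw = 0.6 × 70 × 1.5 = 63 ksi.
φR_n = 0.75 × 63 × 3.093 = 146.2 kips.

φR_n ≈ 146 kips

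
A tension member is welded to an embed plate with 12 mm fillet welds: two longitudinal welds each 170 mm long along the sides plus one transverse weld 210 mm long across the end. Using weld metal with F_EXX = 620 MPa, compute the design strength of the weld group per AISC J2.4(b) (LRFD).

φR_n ≈ 1430 kN

t_e = 0.707 × 12 = 8.484 mm.
R_nwl = 0.6 × 620 × 8.484 × 340 × 10⁻³ = 1073 kN (longitudinal, 2 welds).
R_nwt = 0.6 × 620 × 8.484 × 210 × 10⁻³ = 662.8 kN (transverse, base value).
(i) R_nwl + R_nwt = 1736 kN; (ii) 0.85 R_nwl + 1.5 R_nwt = 1906 kN.
R_n = max = 1906 kN [governs: (ii)]; φR_n = 1430 kN.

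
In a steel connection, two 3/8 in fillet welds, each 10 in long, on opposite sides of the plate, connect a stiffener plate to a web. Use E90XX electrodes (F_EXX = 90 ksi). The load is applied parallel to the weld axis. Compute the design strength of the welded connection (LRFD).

φR_n ≈ 215 kips

Effective throat t_e = 0.707 × 0.375 = 0.2651 in.
Total length L = 20 in; A_we = 0.2651 × 20 = 5.303 in².
F_nw = 0.6 F_EXX = 0.6 × 90 = 54 ksi.
φR_n = 0.75 × 54 × 5.303 = 214.8 kips.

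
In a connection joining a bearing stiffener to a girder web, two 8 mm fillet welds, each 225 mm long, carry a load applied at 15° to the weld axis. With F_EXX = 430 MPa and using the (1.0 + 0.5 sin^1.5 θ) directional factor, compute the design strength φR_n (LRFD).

φR_n ≈ 525 kN

t_e = 0.707 × 8 = 5.656 mm; A_we = 5.656 × 450 = 2545 mm².
Directional factor: 1.0 + 0.5 sin^1.5(15°) = 1.066.
F_nw = 0.6 × 430 × 1.066 = 275 MPa.
φR_n = 0.75 × 275 × 2545 × 10⁻³ = 524.9 kN.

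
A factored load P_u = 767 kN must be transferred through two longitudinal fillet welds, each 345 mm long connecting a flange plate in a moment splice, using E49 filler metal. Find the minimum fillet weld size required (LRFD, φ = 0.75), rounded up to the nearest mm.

E49XX → F_EXX = 490 MPa.
Total weld length L = 690 mm.
Required throat t_e = P_u / (φ × 0.6 F_EXX × L) = 767 / (0.75 × 0.6 × 490 × 690 × 10⁻³) = 5.041 mm.
Required leg w = t_e / 0.707 = 7.13 mm → use 8 mm.

w = 8 mm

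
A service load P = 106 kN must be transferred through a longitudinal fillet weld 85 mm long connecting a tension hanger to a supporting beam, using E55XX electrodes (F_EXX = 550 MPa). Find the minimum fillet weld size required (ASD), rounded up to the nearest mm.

w = 11 mm

Total weld length L = 85 mm.
Required throat t_e = P × Ω / (0.6 F_EXX × L) = 106 × 2.0 / (0.6 × 550 × 85 × 10⁻³) = 7.558 mm.
Required leg w = t_e / 0.707 = 10.69 mm → use 11 mm.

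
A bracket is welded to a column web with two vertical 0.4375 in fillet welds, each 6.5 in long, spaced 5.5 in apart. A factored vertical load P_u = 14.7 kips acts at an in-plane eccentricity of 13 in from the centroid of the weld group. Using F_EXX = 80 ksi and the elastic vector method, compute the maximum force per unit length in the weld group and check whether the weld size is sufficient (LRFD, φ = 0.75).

Total weld length L_w = 13 in. Treat welds as unit-width lines.
Polar moment about centroid: J = 2[d³/12 + d(b/2)²] = 2[6.5³/12 + 6.5×2.75²] = 144.1 in³.
Direct shear f_v = P/L_w = 14.7 / 13 = 1.131 kip/in (vertical).
Torsion M = P·e = 14.7 × 13 = 191.1 kip·in.
Critical point at (x, y) = (2.75, 3.25) from centroid. f_tx = M·y/J = 4.311 kip/in; f_ty = M·x/J = 3.647 kip/in.
Resultant f_max = √[f_tx² + (f_v + f_ty)²] = √[4.311² + (1.131 + 3.647)²] = 6.435 kip/in.
Capacity per unit length: φr_n = 0.75 × 0.6 × 80 × (0.707 × 0.4375) = 11.14 kip/in.
6.435 ≤ 11.14 → adequate.

f_max ≈ 6.44 kip/in; adequate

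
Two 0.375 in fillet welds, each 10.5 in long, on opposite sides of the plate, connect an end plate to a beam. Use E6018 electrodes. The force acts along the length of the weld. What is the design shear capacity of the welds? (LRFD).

φR_n ≈ 150 kips

E60XX → F_EXX = 60 ksi.
Effective throat t_e = 0.707 × 0.375 = 0.2651 in.
Total length L = 21 in; A_we = 0.2651 × 21 = 5.568 in².
F_nw = 0.6 F_EXX = 0.6 × 60 = 36 ksi.
φR_n = 0.75 × 36 × 5.568 = 150.3 kips.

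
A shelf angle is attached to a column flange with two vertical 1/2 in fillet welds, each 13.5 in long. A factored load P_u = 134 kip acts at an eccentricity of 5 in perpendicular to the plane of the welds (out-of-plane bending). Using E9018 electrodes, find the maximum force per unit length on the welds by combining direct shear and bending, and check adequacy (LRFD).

E90XX → F_EXX = 90 ksi.
L_w = 2 × 13.5 = 27 in; section modulus (unit throat) S = 2 × L²/6 = 60.75 in².
Direct shear f_v = P/L_w = 134/27 = 4.963 kip/in.
Moment M = P × e = 134 × 5 = 670 kip·in; bending f_b = M/S = 11.03 kip/in.
f_max = √(f_v² + f_b²) = √(4.963² + 11.03²) = 12.09 kip/in.
φr_n = 0.75 × 0.6 × 90 × (0.707 × 0.5) = 14.32 kip/in → adequate.

f_max ≈ 12.1 kip/in; adequate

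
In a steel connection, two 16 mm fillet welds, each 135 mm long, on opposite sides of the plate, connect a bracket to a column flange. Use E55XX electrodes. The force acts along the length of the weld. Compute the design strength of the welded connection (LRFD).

φR_n ≈ 756 kN

E55XX → F_EXX = 550 MPa.
Effective throat t_e = 0.707 × 16 = 11.31 mm.
Total length L = 270 mm; A_we = 11.31 × 270 = 3054 mm².
F_nw = 0.6 F_EXX = 0.6 × 550 = 330 MPa.
φR_n = 0.75 × 330 × 3054 × 10⁻³ = 755.9 kN.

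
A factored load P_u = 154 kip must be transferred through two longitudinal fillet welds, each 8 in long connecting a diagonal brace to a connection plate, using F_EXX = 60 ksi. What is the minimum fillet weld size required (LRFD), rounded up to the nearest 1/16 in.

w = 9/16 in

Total weld length L = 16 in.
Required throat t_e = P_u / (φ × 0.6 F_EXX × L) = 154 / (0.75 × 0.6 × 60 × 16) = 0.3565 in.
Required leg w = t_e / 0.707 = 0.5042 in → use 9/16 in.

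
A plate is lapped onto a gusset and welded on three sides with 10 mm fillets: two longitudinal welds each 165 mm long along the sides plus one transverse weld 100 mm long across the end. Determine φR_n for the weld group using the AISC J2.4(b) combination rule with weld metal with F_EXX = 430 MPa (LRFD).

t_e = 0.707 × 10 = 7.07 mm.
R_nwl = 0.6 × 430 × 7.07 × 330 × 10⁻³ = 601.9 kN (longitudinal, 2 welds).
R_nwt = 0.6 × 430 × 7.07 × 100 × 10⁻³ = 182.4 kN (transverse, base value).
(i) R_nwl + R_nwt = 784.3 kN; (ii) 0.85 R_nwl + 1.5 R_nwt = 785.3 kN.
R_n = max = 785.3 kN [governs: (ii)]; φR_n = 588.9 kN.

φR_n ≈ 589 kN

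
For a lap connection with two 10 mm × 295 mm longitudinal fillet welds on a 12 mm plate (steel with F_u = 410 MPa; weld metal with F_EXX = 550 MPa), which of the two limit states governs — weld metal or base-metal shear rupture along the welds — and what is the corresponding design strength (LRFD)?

φR_n ≈ 1030 kN (weld metal governs)

t_e = 0.707 × 10 = 7.07 mm; L = 590 mm.
Weld metal: φR_n = 0.75 × 0.6 × 550 × 7.07 × 590 × 10⁻³ = 1032 kN.
Base metal (shear rupture): φR_n = 0.75 × 0.6 × 410 × 12 × 590 × 10⁻³ = 1306 kN.
Governing: weld metal.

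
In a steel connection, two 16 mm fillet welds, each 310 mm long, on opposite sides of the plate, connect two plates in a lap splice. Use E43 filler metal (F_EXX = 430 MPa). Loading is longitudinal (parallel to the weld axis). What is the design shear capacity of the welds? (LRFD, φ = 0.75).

Effective throat t_e = 0.707 × 16 = 11.31 mm.
Total length L = 620 mm; A_we = 11.31 × 620 = 7013 mm².
F_nw = 0.6 F_EXX = 0.6 × 430 = 258 MPa.
φR_n = 0.75 × 258 × 7013 × 10⁻³ = 1357 kN.

φR_n ≈ 1360 kN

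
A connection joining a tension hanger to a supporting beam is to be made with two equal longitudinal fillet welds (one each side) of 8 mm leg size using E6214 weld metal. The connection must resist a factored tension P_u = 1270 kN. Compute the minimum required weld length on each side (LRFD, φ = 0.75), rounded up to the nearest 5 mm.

L = 405 mm on each side

E62XX → F_EXX = 620 MPa.
Throat t_e = 0.707 × 8 = 5.656 mm.
φr_n = 0.75 × 0.6 × 620 × 5.656 × 10⁻³ = 1.578 kN/mm.
L_req = P_u / φr_n = 1270 / 1.578 = 804.8 mm total.
Per side: 804.8 / 2 = 402.4 mm.
Round up → use L = 405 mm on each side.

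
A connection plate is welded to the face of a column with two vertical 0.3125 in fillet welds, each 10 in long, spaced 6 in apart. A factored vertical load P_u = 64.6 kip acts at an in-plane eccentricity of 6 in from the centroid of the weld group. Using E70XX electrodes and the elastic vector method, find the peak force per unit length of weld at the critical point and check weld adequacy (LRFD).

E70XX → F_EXX = 70 ksi.
Total weld length L_w = 20 in. Treat welds as unit-width lines.
Polar moment about centroid: J = 2[d³/12 + d(b/2)²] = 2[10³/12 + 10×3²] = 346.7 in³.
Direct shear f_v = P/L_w = 64.6 / 20 = 3.23 kip/in (vertical).
Torsion M = P·e = 64.6 × 6 = 387.6 kip·in.
Critical point at (x, y) = (3, 5) from centroid. f_tx = M·y/J = 5.59 kip/in; f_ty = M·x/J = 3.354 kip/in.
Resultant f_max = √[f_tx² + (f_v + f_ty)²] = √[5.59² + (3.23 + 3.354)²] = 8.637 kip/in.
Capacity per unit length: φr_n = 0.75 × 0.6 × 70 × (0.707 × 0.3125) = 6.96 kip/in.
8.637 > 6.96 → NOT adequate.

f_max ≈ 8.64 kip/in; NOT adequate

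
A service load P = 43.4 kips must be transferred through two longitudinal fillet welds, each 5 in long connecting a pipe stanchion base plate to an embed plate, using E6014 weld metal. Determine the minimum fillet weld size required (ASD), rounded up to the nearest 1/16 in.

E60XX → F_EXX = 60 ksi.
Total weld length L = 10 in.
Required throat t_e = P × Ω / (0.6 F_EXX × L) = 43.4 × 2.0 / (0.6 × 60 × 10) = 0.2411 in.
Required leg w = t_e / 0.707 = 0.341 in → use 3/8 in.

w = 3/8 in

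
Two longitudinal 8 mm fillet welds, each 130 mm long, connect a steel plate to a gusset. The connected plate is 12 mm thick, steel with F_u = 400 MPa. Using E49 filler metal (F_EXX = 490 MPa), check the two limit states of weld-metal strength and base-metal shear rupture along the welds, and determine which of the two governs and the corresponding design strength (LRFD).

t_e = 0.707 × 8 = 5.656 mm; L = 260 mm.
Weld metal: φR_n = 0.75 × 0.6 × 490 × 5.656 × 260 × 10⁻³ = 324.3 kN.
Base metal (shear rupture): φR_n = 0.75 × 0.6 × 400 × 12 × 260 × 10⁻³ = 561.6 kN.
Governing: weld metal.

φR_n ≈ 324 kN (weld metal governs)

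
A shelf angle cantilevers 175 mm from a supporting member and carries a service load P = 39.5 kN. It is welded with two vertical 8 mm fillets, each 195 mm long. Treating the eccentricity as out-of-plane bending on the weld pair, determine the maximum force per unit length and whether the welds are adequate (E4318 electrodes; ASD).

E43XX → F_EXX = 430 MPa.
L_w = 2 × 195 = 390 mm; section modulus (unit throat) S = 2 × L²/6 = 12680 mm².
Direct shear f_v = P/L_w = 39.5×10³/390 = 101.3 N/mm.
Moment M = P × e = 39.5×10³ × 175 = 6912500 N·mm; bending f_b = M/S = 545.4 N/mm.
f_max = √(f_v² + f_b²) = √(101.3² + 545.4²) = 554.7 N/mm.
r_n/Ω = (1/2.0) × 0.6 × 430 × (0.707 × 8) = 729.6 N/mm → adequate.

f_max ≈ 555 N/mm; adequate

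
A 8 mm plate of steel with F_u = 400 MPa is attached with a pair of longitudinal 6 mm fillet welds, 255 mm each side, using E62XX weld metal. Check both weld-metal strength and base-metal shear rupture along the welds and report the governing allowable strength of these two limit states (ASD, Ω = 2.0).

E62XX → F_EXX = 620 MPa.
t_e = 0.707 × 6 = 4.242 mm; L = 510 mm.
Weld metal: R_n/Ω = (1/2.0) × 0.6 × 620 × 4.242 × 510 × 10⁻³ = 402.4 kN.
Base metal (shear rupture): R_n/Ω = (1/2.0) × 0.6 × 400 × 8 × 510 × 10⁻³ = 489.6 kN.
Governing: weld metal.

R_n/Ω ≈ 402 kN (weld metal governs)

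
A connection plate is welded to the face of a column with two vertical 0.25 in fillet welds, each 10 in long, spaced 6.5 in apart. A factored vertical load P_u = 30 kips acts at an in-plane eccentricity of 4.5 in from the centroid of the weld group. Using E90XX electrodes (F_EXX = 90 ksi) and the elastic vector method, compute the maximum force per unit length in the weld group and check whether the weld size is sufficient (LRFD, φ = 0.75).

Total weld length L_w = 20 in. Treat welds as unit-width lines.
Polar moment about centroid: J = 2[d³/12 + d(b/2)²] = 2[10³/12 + 10×3.25²] = 377.9 in³.
Direct shear f_v = P/L_w = 30 / 20 = 1.5 kip/in (vertical).
Torsion M = P·e = 30 × 4.5 = 135 kip·in.
Critical point at (x, y) = (3.25, 5) from centroid. f_tx = M·y/J = 1.786 kip/in; f_ty = M·x/J = 1.161 kip/in.
Resultant f_max = √[f_tx² + (f_v + f_ty)²] = √[1.786² + (1.5 + 1.161)²] = 3.205 kip/in.
Capacity per unit length: φr_n = 0.75 × 0.6 × 90 × (0.707 × 0.25) = 7.158 kip/in.
3.205 ≤ 7.158 → adequate.

f_max ≈ 3.2 kip/in; adequate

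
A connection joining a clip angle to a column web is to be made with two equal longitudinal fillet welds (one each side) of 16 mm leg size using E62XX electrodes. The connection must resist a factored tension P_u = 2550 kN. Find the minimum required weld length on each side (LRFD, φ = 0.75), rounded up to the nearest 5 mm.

E62XX → F_EXX = 620 MPa.
Throat t_e = 0.707 × 16 = 11.31 mm.
φr_n = 0.75 × 0.6 × 620 × 11.31 × 10⁻³ = 3.156 kN/mm.
L_req = P_u / φr_n = 2550 / 3.156 = 808 mm total.
Per side: 808 / 2 = 404 mm.
Round up → use L = 405 mm on each side.

L = 405 mm on each side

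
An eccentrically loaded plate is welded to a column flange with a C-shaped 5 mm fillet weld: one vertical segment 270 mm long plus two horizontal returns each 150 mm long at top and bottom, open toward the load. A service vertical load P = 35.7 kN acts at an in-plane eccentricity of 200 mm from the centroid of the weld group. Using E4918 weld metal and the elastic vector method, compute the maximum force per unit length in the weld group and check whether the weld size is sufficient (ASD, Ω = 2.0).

f_max ≈ 193 N/mm; adequate

E49XX → F_EXX = 490 MPa.
Total weld length L_w = 570 mm. Treat welds as unit-width lines.
Centroid: x̄ = 2×150×75 / 570 = 39.47 mm from the vertical weld.
Polar moment about centroid: J = I_x + I_y = [270³/12 + 2×150×135²] + [270×39.47² + 2(150³/12 + 150×35.53²)] = 8470000 mm³.
Direct shear f_v = P/L_w = 35.7×10³ / 570 = 62.63 N/mm (vertical).
Torsion M = P·e = 35.7×10³ × 200 = 7140000 N·mm.
Critical point at (x, y) = (110.5, 135) from centroid. f_tx = M·y/J = 113.8 N/mm; f_ty = M·x/J = 93.18 N/mm.
Resultant f_max = √[f_tx² + (f_v + f_ty)²] = √[113.8² + (62.63 + 93.18)²] = 192.9 N/mm.
Capacity per unit length: r_n/Ω = (1/2.0) × 0.6 × 490 × (0.707 × 5) = 519.6 N/mm.
192.9 ≤ 519.6 → adequate.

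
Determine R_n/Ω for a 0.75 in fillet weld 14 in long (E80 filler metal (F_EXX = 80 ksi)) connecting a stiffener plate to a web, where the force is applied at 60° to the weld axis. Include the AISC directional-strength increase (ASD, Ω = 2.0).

t_e = 0.707 × 0.75 = 0.5302 in; A_we = 0.5302 × 14 = 7.423 in².
Directional factor: 1.0 + 0.5 sin^1.5(60°) = 1.403.
F_nw = 0.6 × 80 × 1.403 = 67.34 ksi.
R_n/Ω = (67.34 × 7.423) / 2.0 = 250 kips.

R_n/Ω ≈ 250 kips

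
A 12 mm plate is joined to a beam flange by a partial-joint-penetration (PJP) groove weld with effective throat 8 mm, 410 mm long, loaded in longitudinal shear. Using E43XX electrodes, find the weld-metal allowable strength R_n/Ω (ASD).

R_n/Ω ≈ 423 kN

E43XX → F_EXX = 430 MPa.
Effective throat (given) t_e = 8 mm.
A_we = 8 × 410 = 3280 mm².
F_nw = 0.6 F_EXX = 258 MPa.
R_n/Ω = (258 × 3280) / 2.0 × 10⁻³ = 423.1 kN.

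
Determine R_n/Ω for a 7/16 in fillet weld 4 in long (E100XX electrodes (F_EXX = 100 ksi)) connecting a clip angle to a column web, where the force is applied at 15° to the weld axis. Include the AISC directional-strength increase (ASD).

R_n/Ω ≈ 39.6 kips

t_e = 0.707 × 0.4375 = 0.3093 in; A_we = 0.3093 × 4 = 1.237 in².
Directional factor: 1.0 + 0.5 sin^1.5(15°) = 1.066.
F_nw = 0.6 × 100 × 1.066 = 63.95 ksi.
R_n/Ω = (63.95 × 1.237) / 2.0 = 39.56 kips.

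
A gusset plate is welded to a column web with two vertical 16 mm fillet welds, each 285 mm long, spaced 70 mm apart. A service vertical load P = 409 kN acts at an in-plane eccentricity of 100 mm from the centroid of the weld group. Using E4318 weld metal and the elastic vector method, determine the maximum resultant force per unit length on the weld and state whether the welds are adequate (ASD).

E43XX → F_EXX = 430 MPa.
Total weld length L_w = 570 mm. Treat welds as unit-width lines.
Polar moment about centroid: J = 2[d³/12 + d(b/2)²] = 2[285³/12 + 285×35²] = 4556000 mm³.
Direct shear f_v = P/L_w = 409×10³ / 570 = 717.5 N/mm (vertical).
Torsion M = P·e = 409×10³ × 100 = 40900000 N·mm.
Critical point at (x, y) = (35, 142.5) from centroid. f_tx = M·y/J = 1279 N/mm; f_ty = M·x/J = 314.2 N/mm.
Resultant f_max = √[f_tx² + (f_v + f_ty)²] = √[1279² + (717.5 + 314.2)²] = 1643 N/mm.
Capacity per unit length: r_n/Ω = (1/2.0) × 0.6 × 430 × (0.707 × 16) = 1459 N/mm.
1643 > 1459 → NOT adequate.

f_max ≈ 1640 N/mm; NOT adequate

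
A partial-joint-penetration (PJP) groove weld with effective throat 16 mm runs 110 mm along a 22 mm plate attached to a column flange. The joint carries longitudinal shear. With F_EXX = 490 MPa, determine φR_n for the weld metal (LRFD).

Effective throat (given) t_e = 16 mm.
A_we = 16 × 110 = 1760 mm².
F_nw = 0.6 F_EXX = 294 MPa.
φR_n = 0.75 × 294 × 1760 × 10⁻³ = 388.1 kN.

φR_n ≈ 388 kN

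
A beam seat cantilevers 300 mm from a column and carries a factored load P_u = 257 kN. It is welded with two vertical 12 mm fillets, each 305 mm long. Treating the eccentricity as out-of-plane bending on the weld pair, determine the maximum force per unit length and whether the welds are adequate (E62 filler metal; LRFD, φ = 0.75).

f_max ≈ 2520 N/mm; NOT adequate

E62XX → F_EXX = 620 MPa.
L_w = 2 × 305 = 610 mm; section modulus (unit throat) S = 2 × L²/6 = 31010 mm².
Direct shear f_v = P/L_w = 257×10³/610 = 421.3 N/mm.
Moment M = P × e = 257×10³ × 300 = 77100000 N·mm; bending f_b = M/S = 2486 N/mm.
f_max = √(f_v² + f_b²) = √(421.3² + 2486²) = 2522 N/mm.
φr_n = 0.75 × 0.6 × 620 × (0.707 × 12) = 2367 N/mm → NOT adequate.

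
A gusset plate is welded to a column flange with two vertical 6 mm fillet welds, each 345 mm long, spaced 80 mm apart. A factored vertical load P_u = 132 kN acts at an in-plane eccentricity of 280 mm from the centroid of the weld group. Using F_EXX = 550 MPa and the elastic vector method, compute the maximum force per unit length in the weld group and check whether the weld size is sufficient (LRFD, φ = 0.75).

Total weld length L_w = 690 mm. Treat welds as unit-width lines.
Polar moment about centroid: J = 2[d³/12 + d(b/2)²] = 2[345³/12 + 345×40²] = 7948000 mm³.
Direct shear f_v = P/L_w = 132×10³ / 690 = 191.3 N/mm (vertical).
Torsion M = P·e = 132×10³ × 280 = 36960000 N·mm.
Critical point at (x, y) = (40, 172.5) from centroid. f_tx = M·y/J = 802.2 N/mm; f_ty = M·x/J = 186 N/mm.
Resultant f_max = √[f_tx² + (f_v + f_ty)²] = √[802.2² + (191.3 + 186)²] = 886.5 N/mm.
Capacity per unit length: φr_n = 0.75 × 0.6 × 550 × (0.707 × 6) = 1050 N/mm.
886.5 ≤ 1050 → adequate.

f_max ≈ 886 N/mm; adequate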